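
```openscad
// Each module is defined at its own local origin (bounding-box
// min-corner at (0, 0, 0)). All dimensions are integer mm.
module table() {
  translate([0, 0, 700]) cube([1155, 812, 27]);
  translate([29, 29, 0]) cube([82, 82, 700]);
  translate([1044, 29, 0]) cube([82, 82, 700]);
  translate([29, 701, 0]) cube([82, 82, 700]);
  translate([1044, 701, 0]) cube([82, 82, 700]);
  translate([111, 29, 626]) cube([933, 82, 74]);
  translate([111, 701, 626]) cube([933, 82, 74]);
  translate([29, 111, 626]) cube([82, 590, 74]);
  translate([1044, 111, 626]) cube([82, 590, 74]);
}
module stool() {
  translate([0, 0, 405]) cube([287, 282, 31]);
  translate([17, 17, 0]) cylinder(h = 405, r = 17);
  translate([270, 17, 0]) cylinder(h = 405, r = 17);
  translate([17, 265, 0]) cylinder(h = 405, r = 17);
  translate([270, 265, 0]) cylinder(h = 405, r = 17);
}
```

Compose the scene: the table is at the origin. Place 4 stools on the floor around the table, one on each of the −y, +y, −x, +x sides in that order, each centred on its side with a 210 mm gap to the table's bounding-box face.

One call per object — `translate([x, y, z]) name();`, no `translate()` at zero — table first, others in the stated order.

table();
translate([434, -492, 0]) stool();
translate([434, 1022, 0]) stool();
translate([-497, 265, 0]) stool();
translate([1365, 265, 0]) stool();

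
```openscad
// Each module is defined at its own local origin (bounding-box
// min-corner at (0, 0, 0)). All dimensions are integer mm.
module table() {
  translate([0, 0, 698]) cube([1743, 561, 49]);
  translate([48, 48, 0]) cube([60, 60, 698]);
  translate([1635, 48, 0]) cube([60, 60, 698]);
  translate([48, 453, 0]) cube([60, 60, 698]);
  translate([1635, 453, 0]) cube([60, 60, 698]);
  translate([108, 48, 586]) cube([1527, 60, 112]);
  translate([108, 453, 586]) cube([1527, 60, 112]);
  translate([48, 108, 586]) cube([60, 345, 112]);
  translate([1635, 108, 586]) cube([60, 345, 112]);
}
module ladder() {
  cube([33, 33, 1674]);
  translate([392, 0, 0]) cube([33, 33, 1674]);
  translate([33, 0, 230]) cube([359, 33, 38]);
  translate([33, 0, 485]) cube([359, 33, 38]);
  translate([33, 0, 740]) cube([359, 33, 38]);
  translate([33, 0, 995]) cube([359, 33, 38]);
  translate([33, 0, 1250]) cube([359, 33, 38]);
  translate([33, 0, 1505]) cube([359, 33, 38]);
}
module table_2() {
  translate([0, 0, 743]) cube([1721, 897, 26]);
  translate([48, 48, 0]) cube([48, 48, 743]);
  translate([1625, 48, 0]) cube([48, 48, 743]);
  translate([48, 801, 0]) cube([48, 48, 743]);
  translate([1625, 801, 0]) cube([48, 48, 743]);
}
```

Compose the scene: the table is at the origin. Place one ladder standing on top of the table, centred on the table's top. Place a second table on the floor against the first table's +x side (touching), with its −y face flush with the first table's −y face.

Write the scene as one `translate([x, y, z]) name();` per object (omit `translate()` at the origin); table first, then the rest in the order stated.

table();
translate([659, 264, 747]) ladder();
translate([1743, 0, 0]) table_2();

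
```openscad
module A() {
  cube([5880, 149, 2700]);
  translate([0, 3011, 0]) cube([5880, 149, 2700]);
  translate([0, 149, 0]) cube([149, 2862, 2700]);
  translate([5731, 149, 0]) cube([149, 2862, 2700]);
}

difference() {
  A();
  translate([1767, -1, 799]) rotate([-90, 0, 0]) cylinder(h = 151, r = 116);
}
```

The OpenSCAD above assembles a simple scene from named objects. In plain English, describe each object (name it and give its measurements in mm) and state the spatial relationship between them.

A is a box-shaped house frame (walls only): outside footprint 5880×3160 mm, wall height 2700 mm, wall thickness 149 mm. The two y-facing walls run the full x-width; the two x-facing walls fit between the inner faces of the y-facing walls.

The house frame has a circular hole of radius 116 mm through its front wall, centred at (x = 1767, z = 799).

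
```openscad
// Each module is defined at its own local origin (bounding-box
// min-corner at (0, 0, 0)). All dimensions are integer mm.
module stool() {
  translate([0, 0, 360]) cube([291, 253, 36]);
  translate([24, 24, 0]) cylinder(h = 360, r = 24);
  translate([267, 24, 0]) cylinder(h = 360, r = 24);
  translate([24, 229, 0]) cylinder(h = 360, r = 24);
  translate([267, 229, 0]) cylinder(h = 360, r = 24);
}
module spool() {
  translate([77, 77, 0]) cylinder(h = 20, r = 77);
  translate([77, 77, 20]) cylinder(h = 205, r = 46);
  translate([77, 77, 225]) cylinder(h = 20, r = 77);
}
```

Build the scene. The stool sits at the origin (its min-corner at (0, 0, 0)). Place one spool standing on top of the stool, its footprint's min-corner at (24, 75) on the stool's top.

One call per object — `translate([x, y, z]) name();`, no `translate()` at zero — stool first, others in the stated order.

stool();
translate([24, 75, 396]) spool();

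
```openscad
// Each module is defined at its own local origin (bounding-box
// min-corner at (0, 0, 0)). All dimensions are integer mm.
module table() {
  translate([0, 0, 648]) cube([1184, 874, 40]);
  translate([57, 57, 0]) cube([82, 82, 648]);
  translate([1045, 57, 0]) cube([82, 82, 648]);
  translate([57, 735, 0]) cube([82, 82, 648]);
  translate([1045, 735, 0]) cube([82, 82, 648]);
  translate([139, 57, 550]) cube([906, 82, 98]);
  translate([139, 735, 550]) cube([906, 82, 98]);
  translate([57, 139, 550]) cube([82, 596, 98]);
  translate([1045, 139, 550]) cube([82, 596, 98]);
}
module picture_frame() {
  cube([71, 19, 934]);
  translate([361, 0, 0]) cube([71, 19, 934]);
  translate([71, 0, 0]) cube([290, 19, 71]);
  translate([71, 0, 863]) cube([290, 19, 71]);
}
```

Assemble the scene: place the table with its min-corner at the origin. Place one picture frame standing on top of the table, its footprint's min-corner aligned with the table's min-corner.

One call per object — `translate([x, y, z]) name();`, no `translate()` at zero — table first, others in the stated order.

table();
translate([0, 0, 688]) picture_frame();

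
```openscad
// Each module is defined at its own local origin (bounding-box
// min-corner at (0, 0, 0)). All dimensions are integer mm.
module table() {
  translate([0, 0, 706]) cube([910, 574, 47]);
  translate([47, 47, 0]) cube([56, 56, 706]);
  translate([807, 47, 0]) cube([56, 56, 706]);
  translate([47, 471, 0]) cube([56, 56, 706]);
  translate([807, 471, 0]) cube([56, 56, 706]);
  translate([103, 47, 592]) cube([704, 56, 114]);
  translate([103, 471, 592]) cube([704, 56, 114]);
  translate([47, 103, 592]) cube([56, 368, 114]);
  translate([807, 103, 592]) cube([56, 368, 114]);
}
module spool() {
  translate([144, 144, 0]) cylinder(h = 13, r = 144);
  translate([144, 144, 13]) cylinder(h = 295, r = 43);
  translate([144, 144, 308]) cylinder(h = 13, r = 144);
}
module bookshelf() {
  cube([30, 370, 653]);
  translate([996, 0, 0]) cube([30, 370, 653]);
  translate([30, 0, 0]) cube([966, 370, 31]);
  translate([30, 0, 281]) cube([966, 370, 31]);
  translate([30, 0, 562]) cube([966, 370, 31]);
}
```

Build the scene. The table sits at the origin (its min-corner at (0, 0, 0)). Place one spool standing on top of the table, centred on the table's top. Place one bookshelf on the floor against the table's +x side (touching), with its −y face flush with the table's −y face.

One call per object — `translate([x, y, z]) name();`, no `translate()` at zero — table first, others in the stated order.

table();
translate([311, 143, 753]) spool();
translate([910, 0, 0]) bookshelf();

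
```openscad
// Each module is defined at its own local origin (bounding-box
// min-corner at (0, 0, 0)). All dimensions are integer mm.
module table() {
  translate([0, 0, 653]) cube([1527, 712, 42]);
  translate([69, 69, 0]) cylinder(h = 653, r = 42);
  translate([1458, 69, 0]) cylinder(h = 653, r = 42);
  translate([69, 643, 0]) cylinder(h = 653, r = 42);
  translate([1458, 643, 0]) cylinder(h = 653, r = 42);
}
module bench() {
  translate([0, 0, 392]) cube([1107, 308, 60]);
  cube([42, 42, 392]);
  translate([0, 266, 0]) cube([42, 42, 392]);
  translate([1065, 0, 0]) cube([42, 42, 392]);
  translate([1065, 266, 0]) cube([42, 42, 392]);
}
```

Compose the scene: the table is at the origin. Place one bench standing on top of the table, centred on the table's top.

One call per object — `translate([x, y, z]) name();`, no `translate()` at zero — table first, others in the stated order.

table();
translate([210, 202, 695]) bench();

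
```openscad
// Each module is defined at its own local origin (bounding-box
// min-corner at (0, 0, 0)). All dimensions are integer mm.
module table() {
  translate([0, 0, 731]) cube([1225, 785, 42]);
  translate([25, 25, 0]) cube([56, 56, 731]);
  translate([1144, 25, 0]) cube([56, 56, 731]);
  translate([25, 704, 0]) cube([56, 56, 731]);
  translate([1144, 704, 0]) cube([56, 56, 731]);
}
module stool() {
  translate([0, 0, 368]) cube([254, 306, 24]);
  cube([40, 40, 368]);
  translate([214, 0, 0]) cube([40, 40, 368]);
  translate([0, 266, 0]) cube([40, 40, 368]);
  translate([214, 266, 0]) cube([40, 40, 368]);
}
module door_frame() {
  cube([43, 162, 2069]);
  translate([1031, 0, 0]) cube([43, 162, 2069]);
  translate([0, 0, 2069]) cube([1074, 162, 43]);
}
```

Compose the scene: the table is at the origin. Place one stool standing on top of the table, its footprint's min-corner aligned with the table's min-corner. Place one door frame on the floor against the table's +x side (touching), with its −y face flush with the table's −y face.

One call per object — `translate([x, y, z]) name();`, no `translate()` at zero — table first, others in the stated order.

table();
translate([0, 0, 773]) stool();
translate([1225, 0, 0]) door_frame();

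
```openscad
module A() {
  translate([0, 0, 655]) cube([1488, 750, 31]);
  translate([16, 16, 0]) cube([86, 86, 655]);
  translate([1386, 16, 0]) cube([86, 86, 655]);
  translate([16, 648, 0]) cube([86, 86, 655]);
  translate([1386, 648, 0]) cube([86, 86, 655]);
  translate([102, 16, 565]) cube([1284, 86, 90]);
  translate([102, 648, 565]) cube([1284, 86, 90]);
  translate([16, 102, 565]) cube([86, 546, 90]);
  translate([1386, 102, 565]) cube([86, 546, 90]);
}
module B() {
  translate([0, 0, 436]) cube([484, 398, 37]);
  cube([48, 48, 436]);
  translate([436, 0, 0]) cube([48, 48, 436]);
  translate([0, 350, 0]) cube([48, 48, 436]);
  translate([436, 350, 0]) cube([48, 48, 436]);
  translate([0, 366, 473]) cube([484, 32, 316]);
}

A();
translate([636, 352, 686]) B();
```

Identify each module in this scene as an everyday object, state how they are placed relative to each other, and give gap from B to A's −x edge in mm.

The chair's min-x is at 636; the table's min-x is 0; gap = 636 mm.

A is a table. B is a chair. The chair is on top of the table. The gap from the chair to the table's −x edge is 636 mm.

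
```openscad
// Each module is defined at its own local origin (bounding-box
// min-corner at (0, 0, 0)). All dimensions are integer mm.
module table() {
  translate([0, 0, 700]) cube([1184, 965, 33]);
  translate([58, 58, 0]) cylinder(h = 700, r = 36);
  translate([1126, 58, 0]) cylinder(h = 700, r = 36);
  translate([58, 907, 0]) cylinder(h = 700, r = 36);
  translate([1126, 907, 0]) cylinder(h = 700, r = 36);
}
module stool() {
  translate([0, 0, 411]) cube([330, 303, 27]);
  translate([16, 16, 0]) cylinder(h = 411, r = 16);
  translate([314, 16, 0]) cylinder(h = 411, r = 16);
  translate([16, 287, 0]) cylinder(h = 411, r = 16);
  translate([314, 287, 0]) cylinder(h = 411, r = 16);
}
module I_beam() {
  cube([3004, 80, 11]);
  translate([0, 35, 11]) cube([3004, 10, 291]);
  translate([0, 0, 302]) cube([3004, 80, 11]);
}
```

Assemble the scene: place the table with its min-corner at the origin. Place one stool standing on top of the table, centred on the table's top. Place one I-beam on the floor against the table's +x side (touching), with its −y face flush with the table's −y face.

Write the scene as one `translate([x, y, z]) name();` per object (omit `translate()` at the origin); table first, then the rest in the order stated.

table();
translate([427, 331, 733]) stool();
translate([1184, 0, 0]) I_beam();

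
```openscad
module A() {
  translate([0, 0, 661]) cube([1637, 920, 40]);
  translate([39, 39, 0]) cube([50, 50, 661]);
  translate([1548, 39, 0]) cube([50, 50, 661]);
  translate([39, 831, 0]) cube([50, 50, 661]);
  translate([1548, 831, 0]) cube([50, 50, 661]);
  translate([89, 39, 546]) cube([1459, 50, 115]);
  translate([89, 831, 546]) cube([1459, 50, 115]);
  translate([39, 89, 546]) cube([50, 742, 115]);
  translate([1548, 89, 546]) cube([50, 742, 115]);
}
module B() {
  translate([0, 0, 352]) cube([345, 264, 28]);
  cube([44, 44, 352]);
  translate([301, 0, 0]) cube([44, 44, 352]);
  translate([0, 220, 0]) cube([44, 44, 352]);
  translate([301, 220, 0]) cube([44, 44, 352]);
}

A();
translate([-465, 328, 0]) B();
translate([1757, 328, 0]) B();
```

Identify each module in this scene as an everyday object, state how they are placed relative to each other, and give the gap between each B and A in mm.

Each stool's nearest face is 120 mm from the table's bounding box.

A is a table. B is a stool. Two stools sit around the table at the −x, +x sides. The gap between each stool and the table is 120 mm.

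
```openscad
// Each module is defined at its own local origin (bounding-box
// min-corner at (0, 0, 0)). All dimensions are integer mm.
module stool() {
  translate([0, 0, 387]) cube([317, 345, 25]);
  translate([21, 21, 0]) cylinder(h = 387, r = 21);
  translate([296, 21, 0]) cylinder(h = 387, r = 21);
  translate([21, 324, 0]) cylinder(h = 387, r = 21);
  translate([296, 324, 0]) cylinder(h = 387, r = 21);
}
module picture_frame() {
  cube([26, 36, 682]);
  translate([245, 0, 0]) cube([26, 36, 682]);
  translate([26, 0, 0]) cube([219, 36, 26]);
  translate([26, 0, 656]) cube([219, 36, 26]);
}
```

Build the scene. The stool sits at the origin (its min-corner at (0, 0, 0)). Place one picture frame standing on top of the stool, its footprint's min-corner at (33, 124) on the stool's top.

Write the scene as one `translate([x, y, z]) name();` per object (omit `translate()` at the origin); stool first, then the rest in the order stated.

stool();
translate([33, 124, 412]) picture_frame();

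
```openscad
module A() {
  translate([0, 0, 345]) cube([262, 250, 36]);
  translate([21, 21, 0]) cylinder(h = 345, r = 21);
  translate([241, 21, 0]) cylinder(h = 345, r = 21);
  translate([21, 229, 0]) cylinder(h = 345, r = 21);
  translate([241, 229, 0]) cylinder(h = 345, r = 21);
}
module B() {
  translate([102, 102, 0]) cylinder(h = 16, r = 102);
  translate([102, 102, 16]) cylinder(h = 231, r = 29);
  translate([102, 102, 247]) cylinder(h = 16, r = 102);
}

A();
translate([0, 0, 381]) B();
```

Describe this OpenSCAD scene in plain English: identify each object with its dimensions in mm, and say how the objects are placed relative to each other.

A is a simple wooden stool: a rectangular seat 262 mm (x) by 250 mm (y), 36 mm thick, top face at z = 381 mm, on four round legs, each 42 mm in diameter. The legs rest on z = 0, each leg's axis is inset half a diameter from the nearest pair of seat edges (so the leg's bounding box is flush with the corner).

B is a spool: two coaxial disc flanges of radius 102 mm and thickness 16 mm, joined by a core cylinder of radius 29 mm and height 231 mm. The lower flange rests on z = 0 and the three cylinders share a vertical axis.

The spool is on top of the stool.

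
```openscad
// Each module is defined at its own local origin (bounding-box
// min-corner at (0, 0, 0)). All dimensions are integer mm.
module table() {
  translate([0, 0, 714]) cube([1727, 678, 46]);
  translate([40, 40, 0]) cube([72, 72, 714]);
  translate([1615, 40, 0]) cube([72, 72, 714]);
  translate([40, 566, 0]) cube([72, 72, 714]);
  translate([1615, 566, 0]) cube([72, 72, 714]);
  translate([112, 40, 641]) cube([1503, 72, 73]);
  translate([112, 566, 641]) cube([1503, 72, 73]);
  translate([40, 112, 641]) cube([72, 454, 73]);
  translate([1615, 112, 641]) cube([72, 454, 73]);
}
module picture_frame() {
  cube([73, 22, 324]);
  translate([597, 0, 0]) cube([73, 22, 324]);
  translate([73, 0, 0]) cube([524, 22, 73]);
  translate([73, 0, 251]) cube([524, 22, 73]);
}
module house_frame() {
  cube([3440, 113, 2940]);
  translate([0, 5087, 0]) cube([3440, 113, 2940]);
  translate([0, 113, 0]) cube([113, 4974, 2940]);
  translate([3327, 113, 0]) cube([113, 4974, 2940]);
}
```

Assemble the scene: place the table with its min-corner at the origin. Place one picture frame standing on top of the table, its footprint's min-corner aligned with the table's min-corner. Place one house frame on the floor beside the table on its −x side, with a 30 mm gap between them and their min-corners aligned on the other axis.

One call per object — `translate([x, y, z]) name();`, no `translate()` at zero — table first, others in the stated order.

table();
translate([0, 0, 760]) picture_frame();
translate([-3470, 0, 0]) house_frame();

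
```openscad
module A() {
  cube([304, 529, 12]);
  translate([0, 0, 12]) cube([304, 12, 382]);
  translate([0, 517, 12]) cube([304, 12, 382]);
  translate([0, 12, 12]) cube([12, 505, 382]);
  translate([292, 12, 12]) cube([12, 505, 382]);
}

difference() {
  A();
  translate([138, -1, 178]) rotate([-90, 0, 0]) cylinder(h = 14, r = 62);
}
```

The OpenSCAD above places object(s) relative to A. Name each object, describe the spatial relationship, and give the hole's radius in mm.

The subtracted cylinder has r = 62 mm.

A is an open box. The open box has a circular hole through its front wall. The hole's radius is 62 mm.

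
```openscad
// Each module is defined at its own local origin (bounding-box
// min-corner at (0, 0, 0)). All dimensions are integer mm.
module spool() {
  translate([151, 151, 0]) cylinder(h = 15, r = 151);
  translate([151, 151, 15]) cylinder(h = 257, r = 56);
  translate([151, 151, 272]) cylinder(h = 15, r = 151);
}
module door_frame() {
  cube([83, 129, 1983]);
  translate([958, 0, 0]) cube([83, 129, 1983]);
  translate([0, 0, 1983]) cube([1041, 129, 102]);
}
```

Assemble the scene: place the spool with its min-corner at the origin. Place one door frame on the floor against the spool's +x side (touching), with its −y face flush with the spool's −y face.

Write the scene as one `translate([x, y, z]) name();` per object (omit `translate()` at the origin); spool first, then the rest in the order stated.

spool();
translate([302, 0, 0]) door_frame();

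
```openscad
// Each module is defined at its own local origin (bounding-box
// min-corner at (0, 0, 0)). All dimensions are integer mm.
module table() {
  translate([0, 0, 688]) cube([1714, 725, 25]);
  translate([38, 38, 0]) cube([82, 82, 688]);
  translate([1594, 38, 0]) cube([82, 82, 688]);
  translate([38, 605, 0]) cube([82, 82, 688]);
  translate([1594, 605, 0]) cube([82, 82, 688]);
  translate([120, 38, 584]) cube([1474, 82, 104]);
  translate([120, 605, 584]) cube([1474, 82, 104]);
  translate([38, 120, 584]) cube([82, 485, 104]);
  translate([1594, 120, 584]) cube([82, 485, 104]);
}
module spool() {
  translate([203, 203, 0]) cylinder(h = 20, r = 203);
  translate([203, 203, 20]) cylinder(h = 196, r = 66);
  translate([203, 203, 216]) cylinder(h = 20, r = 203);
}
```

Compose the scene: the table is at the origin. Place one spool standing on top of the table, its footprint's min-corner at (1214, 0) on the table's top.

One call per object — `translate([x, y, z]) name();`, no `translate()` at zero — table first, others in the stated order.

table();
translate([1214, 0, 713]) spool();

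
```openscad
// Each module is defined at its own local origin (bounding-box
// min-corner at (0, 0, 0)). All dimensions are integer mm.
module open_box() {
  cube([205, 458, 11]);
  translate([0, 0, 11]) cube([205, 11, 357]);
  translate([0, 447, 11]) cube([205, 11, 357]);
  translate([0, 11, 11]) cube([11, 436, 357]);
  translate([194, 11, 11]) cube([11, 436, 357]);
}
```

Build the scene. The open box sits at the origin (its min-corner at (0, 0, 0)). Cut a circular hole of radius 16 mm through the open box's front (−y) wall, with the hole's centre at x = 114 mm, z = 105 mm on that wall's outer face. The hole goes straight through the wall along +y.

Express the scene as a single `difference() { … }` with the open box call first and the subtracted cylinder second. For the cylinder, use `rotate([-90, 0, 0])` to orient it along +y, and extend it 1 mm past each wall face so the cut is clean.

difference() {
  open_box();
  translate([114, -1, 105]) rotate([-90, 0, 0]) cylinder(h = 13, r = 16);
}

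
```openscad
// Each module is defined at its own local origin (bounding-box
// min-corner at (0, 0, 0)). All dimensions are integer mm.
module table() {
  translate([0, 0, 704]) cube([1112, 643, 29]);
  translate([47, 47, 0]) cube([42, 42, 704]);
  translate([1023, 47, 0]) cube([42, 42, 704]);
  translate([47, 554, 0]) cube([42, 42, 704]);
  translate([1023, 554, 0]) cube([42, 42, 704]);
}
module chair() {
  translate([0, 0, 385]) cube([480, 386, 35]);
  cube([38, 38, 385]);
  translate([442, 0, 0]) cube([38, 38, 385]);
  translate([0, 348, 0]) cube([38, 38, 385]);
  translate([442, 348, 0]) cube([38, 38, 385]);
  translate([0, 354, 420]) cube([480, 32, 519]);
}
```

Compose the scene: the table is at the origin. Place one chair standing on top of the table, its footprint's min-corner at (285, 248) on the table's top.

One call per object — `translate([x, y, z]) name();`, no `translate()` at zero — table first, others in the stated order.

table();
translate([285, 248, 733]) chair();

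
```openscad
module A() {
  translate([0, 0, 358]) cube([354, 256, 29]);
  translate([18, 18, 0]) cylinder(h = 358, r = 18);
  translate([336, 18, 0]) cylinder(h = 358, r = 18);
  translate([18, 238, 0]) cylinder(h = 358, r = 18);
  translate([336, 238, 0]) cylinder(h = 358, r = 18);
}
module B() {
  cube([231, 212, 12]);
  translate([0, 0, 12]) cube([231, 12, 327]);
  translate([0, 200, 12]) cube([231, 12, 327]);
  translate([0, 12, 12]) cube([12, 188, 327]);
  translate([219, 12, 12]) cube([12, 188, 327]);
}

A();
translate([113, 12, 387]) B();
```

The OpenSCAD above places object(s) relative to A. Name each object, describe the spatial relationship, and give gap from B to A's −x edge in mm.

The open box's min-x is at 113; the stool's min-x is 0; gap = 113 mm.

A is a stool. B is an open box. The open box is on top of the stool. The gap from the open box to the stool's −x edge is 113 mm.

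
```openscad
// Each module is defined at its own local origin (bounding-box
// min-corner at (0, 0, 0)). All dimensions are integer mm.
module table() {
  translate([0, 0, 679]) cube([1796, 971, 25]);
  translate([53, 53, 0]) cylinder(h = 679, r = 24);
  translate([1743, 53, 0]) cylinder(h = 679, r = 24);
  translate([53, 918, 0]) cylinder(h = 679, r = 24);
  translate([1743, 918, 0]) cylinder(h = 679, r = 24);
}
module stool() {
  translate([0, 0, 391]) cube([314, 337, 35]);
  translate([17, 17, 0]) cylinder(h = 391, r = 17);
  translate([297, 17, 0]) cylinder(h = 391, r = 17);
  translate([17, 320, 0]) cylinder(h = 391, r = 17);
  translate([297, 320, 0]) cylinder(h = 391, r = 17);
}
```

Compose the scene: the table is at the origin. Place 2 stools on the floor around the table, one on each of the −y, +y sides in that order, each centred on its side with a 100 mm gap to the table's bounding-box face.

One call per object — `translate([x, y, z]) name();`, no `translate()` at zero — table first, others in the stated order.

table();
translate([741, -437, 0]) stool();
translate([741, 1071, 0]) stool();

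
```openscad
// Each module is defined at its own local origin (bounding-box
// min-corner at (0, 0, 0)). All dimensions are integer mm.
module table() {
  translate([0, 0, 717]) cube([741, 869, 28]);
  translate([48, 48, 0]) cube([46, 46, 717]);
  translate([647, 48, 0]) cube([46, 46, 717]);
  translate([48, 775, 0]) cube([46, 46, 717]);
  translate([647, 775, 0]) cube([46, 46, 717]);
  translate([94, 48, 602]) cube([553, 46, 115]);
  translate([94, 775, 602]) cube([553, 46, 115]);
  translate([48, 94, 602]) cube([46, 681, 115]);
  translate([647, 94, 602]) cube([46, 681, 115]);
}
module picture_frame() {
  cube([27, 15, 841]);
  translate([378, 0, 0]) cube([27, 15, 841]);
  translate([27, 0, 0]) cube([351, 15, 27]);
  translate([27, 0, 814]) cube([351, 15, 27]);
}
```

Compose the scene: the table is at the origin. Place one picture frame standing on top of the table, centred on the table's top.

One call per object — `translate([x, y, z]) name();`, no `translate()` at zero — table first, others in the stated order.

table();
translate([168, 427, 745]) picture_frame();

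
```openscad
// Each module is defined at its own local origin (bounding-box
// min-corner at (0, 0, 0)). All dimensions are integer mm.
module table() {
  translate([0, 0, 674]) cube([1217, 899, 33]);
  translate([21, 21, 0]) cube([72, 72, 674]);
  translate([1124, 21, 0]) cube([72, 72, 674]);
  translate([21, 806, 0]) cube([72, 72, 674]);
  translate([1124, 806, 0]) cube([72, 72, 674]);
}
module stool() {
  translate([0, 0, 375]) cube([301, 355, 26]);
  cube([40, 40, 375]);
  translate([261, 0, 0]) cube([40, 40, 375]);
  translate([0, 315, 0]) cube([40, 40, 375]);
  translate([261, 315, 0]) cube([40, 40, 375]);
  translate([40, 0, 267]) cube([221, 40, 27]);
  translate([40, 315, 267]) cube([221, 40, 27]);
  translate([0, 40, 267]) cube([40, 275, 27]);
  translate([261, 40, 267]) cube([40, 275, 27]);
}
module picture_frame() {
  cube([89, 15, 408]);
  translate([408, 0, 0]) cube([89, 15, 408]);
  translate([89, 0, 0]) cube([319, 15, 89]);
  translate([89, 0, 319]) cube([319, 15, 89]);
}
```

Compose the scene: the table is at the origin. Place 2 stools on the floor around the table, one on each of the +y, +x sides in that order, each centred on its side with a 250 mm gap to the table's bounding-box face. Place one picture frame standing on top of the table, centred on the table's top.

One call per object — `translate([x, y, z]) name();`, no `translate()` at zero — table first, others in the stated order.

table();
translate([458, 1149, 0]) stool();
translate([1467, 272, 0]) stool();
translate([360, 442, 707]) picture_frame();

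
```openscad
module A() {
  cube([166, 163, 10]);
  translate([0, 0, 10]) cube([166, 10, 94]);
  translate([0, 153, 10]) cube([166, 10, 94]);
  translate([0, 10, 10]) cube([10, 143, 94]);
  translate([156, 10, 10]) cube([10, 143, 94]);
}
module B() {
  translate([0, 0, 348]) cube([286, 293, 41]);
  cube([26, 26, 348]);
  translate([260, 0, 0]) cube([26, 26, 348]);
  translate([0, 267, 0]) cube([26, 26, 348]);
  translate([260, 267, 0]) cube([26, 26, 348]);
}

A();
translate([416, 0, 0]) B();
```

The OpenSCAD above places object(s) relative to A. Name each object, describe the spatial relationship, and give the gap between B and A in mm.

A is an open box. B is a stool. The stool is on the floor beside the open box on its +x side. The gap between the stool and the open box is 250 mm.

The stool's nearest face is 250 mm from the open box's +x face.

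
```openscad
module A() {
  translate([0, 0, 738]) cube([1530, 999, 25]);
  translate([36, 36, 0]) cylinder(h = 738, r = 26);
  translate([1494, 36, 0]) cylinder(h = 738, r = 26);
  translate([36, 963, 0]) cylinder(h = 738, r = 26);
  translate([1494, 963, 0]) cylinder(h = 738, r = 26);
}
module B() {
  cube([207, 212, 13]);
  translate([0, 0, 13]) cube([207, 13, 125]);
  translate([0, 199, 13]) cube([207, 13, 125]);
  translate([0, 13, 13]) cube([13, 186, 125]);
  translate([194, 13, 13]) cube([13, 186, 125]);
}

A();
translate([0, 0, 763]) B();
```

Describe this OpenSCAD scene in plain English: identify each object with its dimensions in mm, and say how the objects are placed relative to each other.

A is a table: top 1530 mm (x) × 999 mm (y), 25 mm thick, upper face at z = 763 mm, on four round legs of 52 mm diameter, each leg's bounding box inset 10 mm from the nearest pair of top edges, running from z = 0 to the bottom of the top.

B is an open storage box with external size 207×212×138 mm and wall thickness 13 mm (the base is also 13 mm thick). The base covers the whole footprint; the four walls stand on the base, with the y-facing walls full-width and the x-facing walls fitting between their inner faces.

The open box is on top of the table.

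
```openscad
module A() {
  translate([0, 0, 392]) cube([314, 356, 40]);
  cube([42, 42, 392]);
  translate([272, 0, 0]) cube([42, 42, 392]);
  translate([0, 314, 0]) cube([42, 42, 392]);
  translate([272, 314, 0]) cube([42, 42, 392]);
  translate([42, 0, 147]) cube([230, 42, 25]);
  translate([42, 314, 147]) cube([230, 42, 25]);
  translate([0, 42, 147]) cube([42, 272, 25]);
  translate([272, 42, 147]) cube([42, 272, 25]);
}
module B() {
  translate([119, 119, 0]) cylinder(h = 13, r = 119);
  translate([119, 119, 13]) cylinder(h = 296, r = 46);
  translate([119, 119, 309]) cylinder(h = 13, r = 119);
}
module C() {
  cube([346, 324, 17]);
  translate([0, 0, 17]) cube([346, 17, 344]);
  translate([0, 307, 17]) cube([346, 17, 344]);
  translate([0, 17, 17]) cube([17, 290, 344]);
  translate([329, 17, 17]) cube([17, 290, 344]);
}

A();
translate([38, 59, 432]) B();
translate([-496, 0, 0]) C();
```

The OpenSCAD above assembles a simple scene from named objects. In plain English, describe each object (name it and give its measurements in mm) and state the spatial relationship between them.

A is a simple wooden stool: a rectangular seat 314 mm (x) by 356 mm (y), 40 mm thick, top face at z = 432 mm, on four square legs, each 42×42 mm in cross-section. The legs rest on z = 0, each flush with a corner of the seat. Four stretchers, 42 mm wide and 25 mm tall, connect adjacent legs with their undersides at z = 147 mm, each running between the inner faces of the legs it joins and aligned with the legs' outer faces on the other axis.

B is a spool: two coaxial disc flanges of radius 119 mm and thickness 13 mm, joined by a core cylinder of radius 46 mm and height 296 mm. The lower flange rests on z = 0 and the three cylinders share a vertical axis.

C is an open-topped rectangular box: outside dimensions 346×324×361 mm, with a uniform wall and base thickness of 17 mm. The base is a full 346×324 slab on the floor; four walls sit on top of the base. The front and back walls (the −y and +y sides) span the full width; the two side walls fit between them.

The spool is on top of the stool, centred. The open box is on the floor beside the stool on its −x side.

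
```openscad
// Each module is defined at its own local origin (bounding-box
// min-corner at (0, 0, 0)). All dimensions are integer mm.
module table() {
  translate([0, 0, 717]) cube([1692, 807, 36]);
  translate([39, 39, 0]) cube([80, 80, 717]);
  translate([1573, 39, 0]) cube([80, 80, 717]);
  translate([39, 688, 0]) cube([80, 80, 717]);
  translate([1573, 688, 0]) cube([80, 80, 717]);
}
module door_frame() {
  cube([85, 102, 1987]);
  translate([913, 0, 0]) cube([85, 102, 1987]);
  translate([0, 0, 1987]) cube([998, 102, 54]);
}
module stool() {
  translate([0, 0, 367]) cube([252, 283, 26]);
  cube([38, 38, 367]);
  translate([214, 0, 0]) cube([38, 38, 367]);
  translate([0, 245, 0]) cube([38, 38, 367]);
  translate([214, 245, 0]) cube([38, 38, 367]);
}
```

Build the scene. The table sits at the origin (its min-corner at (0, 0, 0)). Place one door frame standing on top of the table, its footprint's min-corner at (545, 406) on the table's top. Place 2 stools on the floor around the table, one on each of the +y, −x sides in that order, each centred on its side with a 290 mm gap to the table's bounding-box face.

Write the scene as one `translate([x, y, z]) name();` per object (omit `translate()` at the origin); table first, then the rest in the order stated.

table();
translate([545, 406, 753]) door_frame();
translate([720, 1097, 0]) stool();
translate([-542, 262, 0]) stool();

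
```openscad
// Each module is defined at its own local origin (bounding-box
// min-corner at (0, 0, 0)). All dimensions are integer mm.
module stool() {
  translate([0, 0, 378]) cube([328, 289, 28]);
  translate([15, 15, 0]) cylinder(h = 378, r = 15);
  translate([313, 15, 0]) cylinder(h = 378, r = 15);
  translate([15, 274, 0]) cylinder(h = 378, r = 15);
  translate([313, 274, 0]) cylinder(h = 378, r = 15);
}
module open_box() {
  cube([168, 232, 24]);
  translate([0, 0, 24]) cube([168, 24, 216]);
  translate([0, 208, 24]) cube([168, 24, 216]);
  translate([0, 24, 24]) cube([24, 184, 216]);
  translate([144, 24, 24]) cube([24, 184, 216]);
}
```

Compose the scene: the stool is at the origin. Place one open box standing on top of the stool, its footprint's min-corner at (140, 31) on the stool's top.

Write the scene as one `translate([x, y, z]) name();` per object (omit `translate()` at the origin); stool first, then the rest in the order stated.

stool();
translate([140, 31, 406]) open_box();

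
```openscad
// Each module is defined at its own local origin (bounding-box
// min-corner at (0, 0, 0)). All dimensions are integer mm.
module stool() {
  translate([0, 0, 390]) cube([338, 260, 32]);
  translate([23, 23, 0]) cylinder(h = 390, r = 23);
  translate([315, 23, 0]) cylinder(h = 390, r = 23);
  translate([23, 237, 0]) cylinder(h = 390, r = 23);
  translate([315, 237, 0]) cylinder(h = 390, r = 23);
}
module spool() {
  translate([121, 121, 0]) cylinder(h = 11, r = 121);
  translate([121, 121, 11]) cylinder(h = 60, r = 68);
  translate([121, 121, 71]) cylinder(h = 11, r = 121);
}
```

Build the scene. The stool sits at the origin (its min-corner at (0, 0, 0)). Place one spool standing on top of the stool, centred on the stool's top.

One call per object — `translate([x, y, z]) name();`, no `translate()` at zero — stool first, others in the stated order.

stool();
translate([48, 9, 422]) spool();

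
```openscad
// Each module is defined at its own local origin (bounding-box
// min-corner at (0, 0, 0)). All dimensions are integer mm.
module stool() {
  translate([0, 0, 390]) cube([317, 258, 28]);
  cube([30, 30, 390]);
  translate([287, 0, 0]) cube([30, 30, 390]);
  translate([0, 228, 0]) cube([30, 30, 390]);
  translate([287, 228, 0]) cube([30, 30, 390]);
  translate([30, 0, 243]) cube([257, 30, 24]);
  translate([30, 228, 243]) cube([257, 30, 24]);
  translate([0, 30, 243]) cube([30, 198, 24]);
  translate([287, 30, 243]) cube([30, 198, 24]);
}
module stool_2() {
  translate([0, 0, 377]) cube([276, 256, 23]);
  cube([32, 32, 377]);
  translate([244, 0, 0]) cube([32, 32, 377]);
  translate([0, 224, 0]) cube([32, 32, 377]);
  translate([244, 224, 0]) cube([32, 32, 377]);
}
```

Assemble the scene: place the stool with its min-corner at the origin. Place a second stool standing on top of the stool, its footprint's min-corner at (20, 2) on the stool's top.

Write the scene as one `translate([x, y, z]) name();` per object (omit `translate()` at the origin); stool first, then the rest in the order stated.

stool();
translate([20, 2, 418]) stool_2();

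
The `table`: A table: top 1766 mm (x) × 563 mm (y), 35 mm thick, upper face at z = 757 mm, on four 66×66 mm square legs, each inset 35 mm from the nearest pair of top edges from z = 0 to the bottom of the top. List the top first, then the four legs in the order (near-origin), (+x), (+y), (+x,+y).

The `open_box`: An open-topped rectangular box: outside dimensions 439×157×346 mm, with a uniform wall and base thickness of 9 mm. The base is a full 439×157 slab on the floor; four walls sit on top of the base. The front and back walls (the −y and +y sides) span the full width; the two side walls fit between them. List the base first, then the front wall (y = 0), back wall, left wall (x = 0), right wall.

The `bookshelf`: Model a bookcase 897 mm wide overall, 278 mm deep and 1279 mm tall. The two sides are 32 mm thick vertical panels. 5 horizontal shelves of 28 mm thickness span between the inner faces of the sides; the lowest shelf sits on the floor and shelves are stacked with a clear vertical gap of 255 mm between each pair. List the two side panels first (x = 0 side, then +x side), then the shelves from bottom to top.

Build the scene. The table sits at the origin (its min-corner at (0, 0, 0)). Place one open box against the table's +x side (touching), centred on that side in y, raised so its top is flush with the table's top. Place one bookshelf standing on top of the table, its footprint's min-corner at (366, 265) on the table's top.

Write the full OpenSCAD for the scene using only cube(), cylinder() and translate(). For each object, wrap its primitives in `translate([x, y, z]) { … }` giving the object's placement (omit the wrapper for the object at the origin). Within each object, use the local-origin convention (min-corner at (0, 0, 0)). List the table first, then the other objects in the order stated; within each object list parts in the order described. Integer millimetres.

translate([0, 0, 722]) cube([1766, 563, 35]);
translate([35, 35, 0]) cube([66, 66, 722]);
translate([1665, 35, 0]) cube([66, 66, 722]);
translate([35, 462, 0]) cube([66, 66, 722]);
translate([1665, 462, 0]) cube([66, 66, 722]);
translate([1766, 203, 411]) {
  cube([439, 157, 9]);
  translate([0, 0, 9]) cube([439, 9, 337]);
  translate([0, 148, 9]) cube([439, 9, 337]);
  translate([0, 9, 9]) cube([9, 139, 337]);
  translate([430, 9, 9]) cube([9, 139, 337]);
}
translate([366, 265, 757]) {
  cube([32, 278, 1279]);
  translate([865, 0, 0]) cube([32, 278, 1279]);
  translate([32, 0, 0]) cube([833, 278, 28]);
  translate([32, 0, 283]) cube([833, 278, 28]);
  translate([32, 0, 566]) cube([833, 278, 28]);
  translate([32, 0, 849]) cube([833, 278, 28]);
  translate([32, 0, 1132]) cube([833, 278, 28]);
}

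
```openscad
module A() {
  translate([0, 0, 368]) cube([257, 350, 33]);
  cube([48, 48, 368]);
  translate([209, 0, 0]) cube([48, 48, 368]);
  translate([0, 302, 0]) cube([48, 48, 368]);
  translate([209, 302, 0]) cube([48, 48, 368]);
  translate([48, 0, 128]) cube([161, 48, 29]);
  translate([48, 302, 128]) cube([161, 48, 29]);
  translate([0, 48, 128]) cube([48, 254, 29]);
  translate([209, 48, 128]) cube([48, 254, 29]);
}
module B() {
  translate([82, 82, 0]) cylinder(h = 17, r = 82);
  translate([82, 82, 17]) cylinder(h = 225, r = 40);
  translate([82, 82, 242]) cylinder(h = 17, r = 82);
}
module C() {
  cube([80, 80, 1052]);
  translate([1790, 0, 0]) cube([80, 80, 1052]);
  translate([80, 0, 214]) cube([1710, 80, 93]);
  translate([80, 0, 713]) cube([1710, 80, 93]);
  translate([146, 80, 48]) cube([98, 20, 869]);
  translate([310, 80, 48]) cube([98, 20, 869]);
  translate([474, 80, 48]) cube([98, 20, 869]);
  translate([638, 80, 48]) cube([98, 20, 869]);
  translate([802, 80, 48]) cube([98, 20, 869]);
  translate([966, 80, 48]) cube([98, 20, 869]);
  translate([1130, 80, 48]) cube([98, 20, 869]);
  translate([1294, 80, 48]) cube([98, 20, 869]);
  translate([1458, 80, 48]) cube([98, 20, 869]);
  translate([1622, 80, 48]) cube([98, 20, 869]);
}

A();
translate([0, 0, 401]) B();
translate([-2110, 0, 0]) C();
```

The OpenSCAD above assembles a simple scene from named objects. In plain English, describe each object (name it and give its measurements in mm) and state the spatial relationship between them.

A is a four-legged stool. The seat is a 257×350×33 mm slab whose top surface is at z = 401 mm; four square legs, each 48×48 mm in cross-section, run from the floor (z = 0) to the underside of the seat, each flush with a corner of the seat. Four stretchers, 48 mm wide and 29 mm tall, connect adjacent legs with their undersides at z = 128 mm, each running between the inner faces of the legs it joins and aligned with the legs' outer faces on the other axis.

B is a spool: two coaxial disc flanges of radius 82 mm and thickness 17 mm, joined by a core cylinder of radius 40 mm and height 225 mm. The lower flange rests on z = 0 and the three cylinders share a vertical axis.

C is a fence section. Two 80×80 mm posts, 1052 mm tall, stand on the floor with a clear span of 1710 mm between their inner faces. Two horizontal rails of 80×93 mm section span the gap between the posts with their undersides at z = 214 mm and z = 713 mm, flush with the posts' −y face. 10 pickets, each 98 mm wide, 20 mm thick and 869 mm tall, are fixed to the +y face of the rails with their bottoms at z = 48 mm, evenly spaced across the span with equal gaps (rounded down to the nearest mm) at the −x end and between each pair — any rounding remainder accumulates at the +x end.

The spool is on top of the stool. The fence section is on the floor beside the stool on its −x side.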